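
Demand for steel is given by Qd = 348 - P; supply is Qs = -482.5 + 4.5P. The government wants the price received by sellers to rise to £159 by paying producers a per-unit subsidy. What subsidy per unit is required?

At a seller price of 159, quantity supplied is -482.5 + 4.5·159 = 233.
Buyers absorb 233 only when they pay Pb with 348 − 1·Pb = 233, i.e. Pb = 115.
s = Ps − Pb = 159 − 115 = 44.

Required subsidy s = £44 per unit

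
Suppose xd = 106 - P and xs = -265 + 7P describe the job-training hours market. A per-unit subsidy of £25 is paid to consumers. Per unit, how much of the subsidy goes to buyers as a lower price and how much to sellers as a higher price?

Pre-subsidy: 106 - P = -265 + 7P gives P* = 46.375, x* = 59.625.
With the rebate, buyers effectively pay Pb = Ps − 25, where Ps is the price sellers receive.
Demand in terms of Ps becomes xd = 106 − 1(Ps − 25) = 131 - Ps. Setting this equal to supply: 131 - Ps = -265 + 7Ps, so Ps = 49.5.
Buyers pay Pb = 49.5 − 25 = 24.5; x' = -265 + 7·49.5 = 81.5.
Buyers' price falls by P* − Pb = 46.375 − 24.5 = 21.875; sellers' price rises by Ps − P* = 49.5 − 46.375 = 3.125.

Buyers gain £21.875 per unit; sellers gain £3.125 per unit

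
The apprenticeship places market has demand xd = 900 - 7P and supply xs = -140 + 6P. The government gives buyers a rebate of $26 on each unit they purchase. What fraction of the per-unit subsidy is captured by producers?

Producer share = 7/13

Pre-subsidy: 900 - 7P = -140 + 6P gives P* = 80, x* = 340.
With the rebate, buyers effectively pay Pb = Ps − 26, where Ps is the price sellers receive.
Demand in terms of Ps becomes xd = 900 − 7(Ps − 26) = 1082 - 7Ps. Setting this equal to supply: 1082 - 7Ps = -140 + 6Ps, so Ps = 94.
Buyers pay Pb = 94 − 26 = 68; x' = -140 + 6·94 = 424.
Buyers' price falls by P* − Pb = 80 − 68 = 12; sellers' price rises by Ps − P* = 94 − 80 = 14.
So producers capture 14/26 = 7/13 of each unit of subsidy.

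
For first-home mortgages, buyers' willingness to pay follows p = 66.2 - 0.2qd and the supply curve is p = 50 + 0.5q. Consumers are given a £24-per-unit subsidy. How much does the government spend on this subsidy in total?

Government cost = 9648/7

Pre-subsidy: 66.2 - 0.2q = 50 + 0.5q gives q* = 162/7 and p* = 431/7.
With the rebate, buyers effectively pay pb = ps − 24, where ps is the price sellers receive.
On the curves, pb = 66.2 - 0.2q and ps = 50 + 0.5q; the wedge ps − pb = 24 gives 50 + 0.5q − (66.2 - 0.2q) = 24, so q' = 402/7.
Then pb = 66.2 − 0.2·(402/7) = 383/7 and ps = 50 + 0.5·(402/7) = 551/7.
Government outlay = subsidy × quantity = 24 × 402/7 = 9648/7.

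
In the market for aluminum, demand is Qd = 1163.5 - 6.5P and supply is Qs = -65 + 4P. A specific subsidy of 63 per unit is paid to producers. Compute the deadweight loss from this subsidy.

Deadweight loss = 4914

Pre-subsidy: 1163.5 - 6.5P = -65 + 4P gives P* = 117, Q* = 403.
With the subsidy, sellers receive Ps = Pb + 63 for each unit, where Pb is the price buyers pay.
Supply in terms of Pb becomes Qs = -65 + 4(Pb + 63) = 187 + 4Pb. Setting this equal to demand: 1163.5 - 6.5Pb = 187 + 4Pb, so Pb = 93.
Sellers receive Ps = 93 + 63 = 156; Q' = 1163.5 − 6.5·93 = 559.
The subsidy expands output by 559 − 403 = 156 past the efficient level; on those units the gap between marginal cost and willingness to pay runs from 0 up to 63.
DWL = ½ × 63 × 156 = 4914.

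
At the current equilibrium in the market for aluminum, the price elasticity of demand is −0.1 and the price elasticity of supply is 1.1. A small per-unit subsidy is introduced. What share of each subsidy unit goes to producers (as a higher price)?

For a small subsidy around the equilibrium, the benefit split depends on the relative slopes, which at a point are proportional to the elasticities.
Buyer share = εs/(εs + |εd|) = 1.1/(1.1 + 0.1) = 11/12; seller share = |εd|/(εs + |εd|) = 1/12.
So producers capture 1/12 of the subsidy.

Producer share = 1/12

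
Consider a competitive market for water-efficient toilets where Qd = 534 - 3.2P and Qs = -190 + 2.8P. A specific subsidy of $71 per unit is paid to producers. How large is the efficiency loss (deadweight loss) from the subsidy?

Deadweight loss = 282296/75

Pre-subsidy: 534 - 3.2P = -190 + 2.8P gives P* = 362/3, Q* = 2218/15.
With the subsidy, sellers receive Ps = Pb + 71 for each unit, where Pb is the price buyers pay.
Supply in terms of Pb becomes Qs = -190 + 2.8(Pb + 71) = 8.8 + 2.8Pb. Setting this equal to demand: 534 - 3.2Pb = 8.8 + 2.8Pb, so Pb = 1313/15.
Sellers receive Ps = 1313/15 + 71 = 2378/15; Q' = 534 − 3.2·(1313/15) = 19042/75.
The subsidy expands output by 19042/75 − 2218/15 = 7952/75 past the efficient level; on those units the gap between marginal cost and willingness to pay runs from 0 up to 71.
DWL = ½ × 71 × 7952/75 = 282296/75.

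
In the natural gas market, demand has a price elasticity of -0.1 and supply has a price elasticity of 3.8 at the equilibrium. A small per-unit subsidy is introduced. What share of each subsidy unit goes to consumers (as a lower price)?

For a small subsidy around the equilibrium, the benefit split depends on the relative slopes, which at a point are proportional to the elasticities.
Buyer share = εs/(εs + |εd|) = 3.8/(3.8 + 0.1) = 38/39; seller share = |εd|/(εs + |εd|) = 1/39.

Consumer share = 38/39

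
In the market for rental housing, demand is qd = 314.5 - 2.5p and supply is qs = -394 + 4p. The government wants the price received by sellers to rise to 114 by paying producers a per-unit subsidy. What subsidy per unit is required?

Required subsidy s = 13 per unit

At a seller price of 114, quantity supplied is -394 + 4·114 = 62.
Buyers absorb 62 only when they pay pb with 314.5 − 2.5·pb = 62, i.e. pb = 101.
s = ps − pb = 114 − 101 = 13.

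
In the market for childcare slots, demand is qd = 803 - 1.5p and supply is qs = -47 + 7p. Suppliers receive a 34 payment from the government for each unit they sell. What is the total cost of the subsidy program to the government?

Government cost = 23630

Pre-subsidy: 803 - 1.5p = -47 + 7p gives p* = 100, q* = 653.
With the subsidy, sellers receive ps = pb + 34 for each unit, where pb is the price buyers pay.
Supply in terms of pb becomes qs = -47 + 7(pb + 34) = 191 + 7pb. Setting this equal to demand: 803 - 1.5pb = 191 + 7pb, so pb = 72.
Sellers receive ps = 72 + 34 = 106; q' = 803 − 1.5·72 = 695.
Government outlay = subsidy × quantity = 34 × 695 = 23630.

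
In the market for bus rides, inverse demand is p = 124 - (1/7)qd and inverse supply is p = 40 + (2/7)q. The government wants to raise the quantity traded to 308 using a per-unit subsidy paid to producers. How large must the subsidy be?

Required subsidy s = 48 per unit

At q = 308, from the demand curve buyers pay pb = 124 − (1/7)·308 = 80; from the supply curve sellers need ps = 40 + (2/7)·308 = 128.
The subsidy must fill the gap: s = ps − pb = 128 − 80 = 48.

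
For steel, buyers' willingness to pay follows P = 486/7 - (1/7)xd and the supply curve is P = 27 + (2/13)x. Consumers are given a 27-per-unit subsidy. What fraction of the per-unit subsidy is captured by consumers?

Consumer share = 13/27

Pre-subsidy: 486/7 - (1/7)x = 27 + (2/13)x gives x* = 143 and P* = 49.
With the rebate, buyers effectively pay Pb = Ps − 27, where Ps is the price sellers receive.
On the curves, Pb = 486/7 - (1/7)x and Ps = 27 + (2/13)x; the wedge Ps − Pb = 27 gives 27 + (2/13)x − (486/7 - (1/7)x) = 27, so x' = 234.
Then Pb = 486/7 − (1/7)·234 = 36 and Ps = 27 + (2/13)·234 = 63.
Buyers' price falls by P* − Pb = 49 − 36 = 13; sellers' price rises by Ps − P* = 63 − 49 = 14.
So consumers capture 13/27 = 13/27 of each unit of subsidy.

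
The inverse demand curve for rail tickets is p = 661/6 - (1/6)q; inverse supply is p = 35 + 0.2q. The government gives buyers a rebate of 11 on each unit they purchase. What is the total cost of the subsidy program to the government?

Government cost = 2585

Pre-subsidy: 661/6 - (1/6)q = 35 + 0.2q gives q* = 205 and p* = 76.
With the rebate, buyers effectively pay pb = ps − 11, where ps is the price sellers receive.
On the curves, pb = 661/6 - (1/6)q and ps = 35 + 0.2q; the wedge ps − pb = 11 gives 35 + 0.2q − (661/6 - (1/6)q) = 11, so q' = 235.
Then pb = 661/6 − (1/6)·235 = 71 and ps = 35 + 0.2·235 = 82.
Government outlay = subsidy × quantity = 11 × 235 = 2585.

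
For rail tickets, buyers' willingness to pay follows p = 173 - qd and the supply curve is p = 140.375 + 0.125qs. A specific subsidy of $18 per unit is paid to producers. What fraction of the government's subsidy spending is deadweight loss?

DWL / government spending = 8/45

Pre-subsidy: 173 - q = 140.375 + 0.125q gives q* = 29 and p* = 144.
With the subsidy, sellers receive ps = pb + 18 for each unit, where pb is the price buyers pay.
On the curves, pb = 173 - q and ps = 140.375 + 0.125q; the wedge ps − pb = 18 gives 140.375 + 0.125q − (173 - q) = 18, so q' = 45.
Then pb = 173 − 1·45 = 128 and ps = 140.375 + 0.125·45 = 146.
ΔCS = ½(29 + 45)(144 − 128) = 592; ΔPS = ½(29 + 45)(146 − 144) = 74.
Government spending = 18 × 45 = 810.
DWL = ½ × 18 × (45 − 29) = 144; fraction = 144 / 810 = 8/45.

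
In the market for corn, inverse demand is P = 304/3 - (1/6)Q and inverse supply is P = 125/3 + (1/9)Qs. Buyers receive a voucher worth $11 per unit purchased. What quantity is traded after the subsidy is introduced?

Pre-subsidy: 304/3 - (1/6)Q = 125/3 + (1/9)Q gives Q* = 214.8 and P* = 983/15.
With the rebate, buyers effectively pay Pb = Ps − 11, where Ps is the price sellers receive.
On the curves, Pb = 304/3 - (1/6)Q and Ps = 125/3 + (1/9)Q; the wedge Ps − Pb = 11 gives 125/3 + (1/9)Q − (304/3 - (1/6)Q) = 11, so Q' = 254.4.
Then Pb = 304/3 − (1/6)·254.4 = 884/15 and Ps = 125/3 + (1/9)·254.4 = 1049/15.

Q' = 254.4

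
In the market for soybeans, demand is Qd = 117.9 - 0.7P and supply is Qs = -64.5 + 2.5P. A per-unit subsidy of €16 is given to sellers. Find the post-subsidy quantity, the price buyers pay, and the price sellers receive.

Pre-subsidy: 117.9 - 0.7P = -64.5 + 2.5P gives P* = 57, Q* = 78.
With the subsidy, sellers receive Ps = Pb + 16 for each unit, where Pb is the price buyers pay.
Supply in terms of Pb becomes Qs = -64.5 + 2.5(Pb + 16) = -24.5 + 2.5Pb. Setting this equal to demand: 117.9 - 0.7Pb = -24.5 + 2.5Pb, so Pb = 44.5.
Sellers receive Ps = 44.5 + 16 = 60.5; Q' = 117.9 − 0.7·44.5 = 86.75.

Q' = 86.75; buyers pay €44.5; sellers receive €60.5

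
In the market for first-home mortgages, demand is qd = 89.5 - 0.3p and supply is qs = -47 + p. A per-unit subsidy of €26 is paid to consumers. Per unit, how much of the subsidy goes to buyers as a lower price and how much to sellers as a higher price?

Buyers gain €20 per unit; sellers gain €6 per unit

Pre-subsidy: 89.5 - 0.3p = -47 + p gives p* = 105, q* = 58.
With the rebate, buyers effectively pay pb = ps − 26, where ps is the price sellers receive.
Demand in terms of ps becomes qd = 89.5 − 0.3(ps − 26) = 97.3 - 0.3ps. Setting this equal to supply: 97.3 - 0.3ps = -47 + ps, so ps = 111.
Buyers pay pb = 111 − 26 = 85; q' = -47 + 1·111 = 64.
Buyers' price falls by p* − pb = 105 − 85 = 20; sellers' price rises by ps − p* = 111 − 105 = 6.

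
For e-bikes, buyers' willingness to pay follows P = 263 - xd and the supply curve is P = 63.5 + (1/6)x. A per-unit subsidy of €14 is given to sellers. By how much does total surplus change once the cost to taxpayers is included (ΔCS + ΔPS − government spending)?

Pre-subsidy: 263 - x = 63.5 + (1/6)x gives x* = 171 and P* = 92.
With the subsidy, sellers receive Ps = Pb + 14 for each unit, where Pb is the price buyers pay.
On the curves, Pb = 263 - x and Ps = 63.5 + (1/6)x; the wedge Ps − Pb = 14 gives 63.5 + (1/6)x − (263 - x) = 14, so x' = 183.
Then Pb = 263 − 1·183 = 80 and Ps = 63.5 + (1/6)·183 = 94.
ΔCS = ½(171 + 183)(92 − 80) = 2124; ΔPS = ½(171 + 183)(94 − 92) = 354.
Government spending = 14 × 183 = 2562.
Net change = 2124 + 354 − 2562 = -84. The loss equals the DWL triangle ½·14·12.

Net change in total surplus = -€84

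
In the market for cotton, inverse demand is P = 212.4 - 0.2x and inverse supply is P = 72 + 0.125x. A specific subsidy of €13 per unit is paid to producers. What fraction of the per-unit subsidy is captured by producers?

Producer share = 5/13

Pre-subsidy: 212.4 - 0.2x = 72 + 0.125x gives x* = 432 and P* = 126.
With the subsidy, sellers receive Ps = Pb + 13 for each unit, where Pb is the price buyers pay.
On the curves, Pb = 212.4 - 0.2x and Ps = 72 + 0.125x; the wedge Ps − Pb = 13 gives 72 + 0.125x − (212.4 - 0.2x) = 13, so x' = 472.
Then Pb = 212.4 − 0.2·472 = 118 and Ps = 72 + 0.125·472 = 131.
Buyers' price falls by P* − Pb = 126 − 118 = 8; sellers' price rises by Ps − P* = 131 − 126 = 5.
So producers capture 5/13 = 5/13 of each unit of subsidy.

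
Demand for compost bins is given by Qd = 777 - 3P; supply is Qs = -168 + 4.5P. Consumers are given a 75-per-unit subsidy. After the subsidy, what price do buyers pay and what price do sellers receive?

Buyers pay 81; sellers receive 156

Pre-subsidy: 777 - 3P = -168 + 4.5P gives P* = 126, Q* = 399.
With the rebate, buyers effectively pay Pb = Ps − 75, where Ps is the price sellers receive.
Demand in terms of Ps becomes Qd = 777 − 3(Ps − 75) = 1002 - 3Ps. Setting this equal to supply: 1002 - 3Ps = -168 + 4.5Ps, so Ps = 156.
Buyers pay Pb = 156 − 75 = 81; Q' = -168 + 4.5·156 = 534.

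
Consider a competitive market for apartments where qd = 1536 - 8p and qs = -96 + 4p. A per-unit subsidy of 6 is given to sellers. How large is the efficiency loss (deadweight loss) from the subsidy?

Pre-subsidy: 1536 - 8p = -96 + 4p gives p* = 136, q* = 448.
With the subsidy, sellers receive ps = pb + 6 for each unit, where pb is the price buyers pay.
Supply in terms of pb becomes qs = -96 + 4(pb + 6) = -72 + 4pb. Setting this equal to demand: 1536 - 8pb = -72 + 4pb, so pb = 134.
Sellers receive ps = 134 + 6 = 140; q' = 1536 − 8·134 = 464.
The subsidy expands output by 464 − 448 = 16 past the efficient level; on those units the gap between marginal cost and willingness to pay runs from 0 up to 6.
DWL = ½ × 6 × 16 = 48.

Deadweight loss = 48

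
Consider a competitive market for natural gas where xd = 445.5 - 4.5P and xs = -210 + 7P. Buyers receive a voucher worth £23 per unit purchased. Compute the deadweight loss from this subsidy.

Pre-subsidy: 445.5 - 4.5P = -210 + 7P gives P* = 57, x* = 189.
With the rebate, buyers effectively pay Pb = Ps − 23, where Ps is the price sellers receive.
Demand in terms of Ps becomes xd = 445.5 − 4.5(Ps − 23) = 549 - 4.5Ps. Setting this equal to supply: 549 - 4.5Ps = -210 + 7Ps, so Ps = 66.
Buyers pay Pb = 66 − 23 = 43; x' = -210 + 7·66 = 252.
The subsidy expands output by 252 − 189 = 63 past the efficient level; on those units the gap between marginal cost and willingness to pay runs from 0 up to 23.
DWL = ½ × 23 × 63 = 724.5.

Deadweight loss = £724.5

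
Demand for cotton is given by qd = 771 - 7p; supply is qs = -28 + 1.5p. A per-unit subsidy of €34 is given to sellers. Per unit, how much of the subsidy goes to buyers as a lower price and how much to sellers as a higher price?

Pre-subsidy: 771 - 7p = -28 + 1.5p gives p* = 94, q* = 113.
With the subsidy, sellers receive ps = pb + 34 for each unit, where pb is the price buyers pay.
Supply in terms of pb becomes qs = -28 + 1.5(pb + 34) = 23 + 1.5pb. Setting this equal to demand: 771 - 7pb = 23 + 1.5pb, so pb = 88.
Sellers receive ps = 88 + 34 = 122; q' = 771 − 7·88 = 155.
Buyers' price falls by p* − pb = 94 − 88 = 6; sellers' price rises by ps − p* = 122 − 94 = 28.

Buyers gain €6 per unit; sellers gain €28 per unit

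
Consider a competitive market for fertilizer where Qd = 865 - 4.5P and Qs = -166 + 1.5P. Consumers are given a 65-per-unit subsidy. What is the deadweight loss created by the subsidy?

Deadweight loss = 2376.5625

Pre-subsidy: 865 - 4.5P = -166 + 1.5P gives P* = 1031/6, Q* = 91.75.
With the rebate, buyers effectively pay Pb = Ps − 65, where Ps is the price sellers receive.
Demand in terms of Ps becomes Qd = 865 − 4.5(Ps − 65) = 1157.5 - 4.5Ps. Setting this equal to supply: 1157.5 - 4.5Ps = -166 + 1.5Ps, so Ps = 2647/12.
Buyers pay Pb = 2647/12 − 65 = 1867/12; Q' = -166 + 1.5·(2647/12) = 164.875.
The subsidy expands output by 164.875 − 91.75 = 73.125 past the efficient level; on those units the gap between marginal cost and willingness to pay runs from 0 up to 65.
DWL = ½ × 65 × 73.125 = 2376.5625.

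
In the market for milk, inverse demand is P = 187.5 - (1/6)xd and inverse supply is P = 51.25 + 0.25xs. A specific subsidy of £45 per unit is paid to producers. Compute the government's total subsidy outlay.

Pre-subsidy: 187.5 - (1/6)x = 51.25 + 0.25x gives x* = 327 and P* = 133.
With the subsidy, sellers receive Ps = Pb + 45 for each unit, where Pb is the price buyers pay.
On the curves, Pb = 187.5 - (1/6)x and Ps = 51.25 + 0.25x; the wedge Ps − Pb = 45 gives 51.25 + 0.25x − (187.5 - (1/6)x) = 45, so x' = 435.
Then Pb = 187.5 − (1/6)·435 = 115 and Ps = 51.25 + 0.25·435 = 160.
Government outlay = subsidy × quantity = 45 × 435 = 19575.

Government cost = £19575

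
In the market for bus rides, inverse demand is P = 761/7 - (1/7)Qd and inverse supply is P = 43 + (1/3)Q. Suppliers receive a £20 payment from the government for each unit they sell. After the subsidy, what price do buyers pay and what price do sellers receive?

Pre-subsidy: 761/7 - (1/7)Q = 43 + (1/3)Q gives Q* = 138 and P* = 89.
With the subsidy, sellers receive Ps = Pb + 20 for each unit, where Pb is the price buyers pay.
On the curves, Pb = 761/7 - (1/7)Q and Ps = 43 + (1/3)Q; the wedge Ps − Pb = 20 gives 43 + (1/3)Q − (761/7 - (1/7)Q) = 20, so Q' = 180.
Then Pb = 761/7 − (1/7)·180 = 83 and Ps = 43 + (1/3)·180 = 103.

Buyers pay £83; sellers receive £103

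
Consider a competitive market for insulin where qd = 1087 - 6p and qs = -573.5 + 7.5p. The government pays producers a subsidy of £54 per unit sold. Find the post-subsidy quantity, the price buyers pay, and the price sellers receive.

q' = 529; buyers pay £93; sellers receive £147

Pre-subsidy: 1087 - 6p = -573.5 + 7.5p gives p* = 123, q* = 349.
With the subsidy, sellers receive ps = pb + 54 for each unit, where pb is the price buyers pay.
Supply in terms of pb becomes qs = -573.5 + 7.5(pb + 54) = -168.5 + 7.5pb. Setting this equal to demand: 1087 - 6pb = -168.5 + 7.5pb, so pb = 93.
Sellers receive ps = 93 + 54 = 147; q' = 1087 − 6·93 = 529.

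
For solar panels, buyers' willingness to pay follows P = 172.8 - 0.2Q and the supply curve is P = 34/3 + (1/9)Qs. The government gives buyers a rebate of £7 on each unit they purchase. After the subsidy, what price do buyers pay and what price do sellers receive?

Pre-subsidy: 172.8 - 0.2Q = 34/3 + (1/9)Q gives Q* = 519 and P* = 69.
With the rebate, buyers effectively pay Pb = Ps − 7, where Ps is the price sellers receive.
On the curves, Pb = 172.8 - 0.2Q and Ps = 34/3 + (1/9)Q; the wedge Ps − Pb = 7 gives 34/3 + (1/9)Q − (172.8 - 0.2Q) = 7, so Q' = 541.5.
Then Pb = 172.8 − 0.2·541.5 = 64.5 and Ps = 34/3 + (1/9)·541.5 = 71.5.

Buyers pay £64.5; sellers receive £71.5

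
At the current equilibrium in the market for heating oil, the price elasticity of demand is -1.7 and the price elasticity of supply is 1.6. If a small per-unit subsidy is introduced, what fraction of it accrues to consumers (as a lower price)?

Consumer share = 16/33

For a small subsidy around the equilibrium, the benefit split depends on the relative slopes, which at a point are proportional to the elasticities.
Buyer share = εs/(εs + |εd|) = 1.6/(1.6 + 1.7) = 16/33; seller share = |εd|/(εs + |εd|) = 17/33.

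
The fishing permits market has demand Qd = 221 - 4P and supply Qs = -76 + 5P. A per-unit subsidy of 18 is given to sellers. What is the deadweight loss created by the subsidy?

Deadweight loss = 360

Pre-subsidy: 221 - 4P = -76 + 5P gives P* = 33, Q* = 89.
With the subsidy, sellers receive Ps = Pb + 18 for each unit, where Pb is the price buyers pay.
Supply in terms of Pb becomes Qs = -76 + 5(Pb + 18) = 14 + 5Pb. Setting this equal to demand: 221 - 4Pb = 14 + 5Pb, so Pb = 23.
Sellers receive Ps = 23 + 18 = 41; Q' = 221 − 4·23 = 129.
The subsidy expands output by 129 − 89 = 40 past the efficient level; on those units the gap between marginal cost and willingness to pay runs from 0 up to 18.
DWL = ½ × 18 × 40 = 360.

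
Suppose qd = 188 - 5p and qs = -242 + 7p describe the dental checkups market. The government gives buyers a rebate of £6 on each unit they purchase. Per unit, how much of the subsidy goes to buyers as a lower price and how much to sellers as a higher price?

Buyers gain £3.5 per unit; sellers gain £2.5 per unit

Pre-subsidy: 188 - 5p = -242 + 7p gives p* = 215/6, q* = 53/6.
With the rebate, buyers effectively pay pb = ps − 6, where ps is the price sellers receive.
Demand in terms of ps becomes qd = 188 − 5(ps − 6) = 218 - 5ps. Setting this equal to supply: 218 - 5ps = -242 + 7ps, so ps = 115/3.
Buyers pay pb = 115/3 − 6 = 97/3; q' = -242 + 7·(115/3) = 79/3.
Buyers' price falls by p* − pb = 215/6 − 97/3 = 3.5; sellers' price rises by ps − p* = 115/3 − 215/6 = 2.5.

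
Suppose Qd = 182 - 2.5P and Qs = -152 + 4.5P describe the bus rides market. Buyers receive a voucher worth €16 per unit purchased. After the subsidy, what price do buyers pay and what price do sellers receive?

Pre-subsidy: 182 - 2.5P = -152 + 4.5P gives P* = 334/7, Q* = 439/7.
With the rebate, buyers effectively pay Pb = Ps − 16, where Ps is the price sellers receive.
Demand in terms of Ps becomes Qd = 182 − 2.5(Ps − 16) = 222 - 2.5Ps. Setting this equal to supply: 222 - 2.5Ps = -152 + 4.5Ps, so Ps = 374/7.
Buyers pay Pb = 374/7 − 16 = 262/7; Q' = -152 + 4.5·(374/7) = 619/7.

Buyers pay 262/7; sellers receive 374/7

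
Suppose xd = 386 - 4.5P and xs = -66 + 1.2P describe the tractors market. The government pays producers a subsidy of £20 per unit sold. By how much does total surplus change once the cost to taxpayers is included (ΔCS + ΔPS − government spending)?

Net change in total surplus = -3600/19

Pre-subsidy: 386 - 4.5P = -66 + 1.2P gives P* = 4520/57, x* = 554/19.
With the subsidy, sellers receive Ps = Pb + 20 for each unit, where Pb is the price buyers pay.
Supply in terms of Pb becomes xs = -66 + 1.2(Pb + 20) = -42 + 1.2Pb. Setting this equal to demand: 386 - 4.5Pb = -42 + 1.2Pb, so Pb = 4280/57.
Sellers receive Ps = 4280/57 + 20 = 5420/57; x' = 386 − 4.5·(4280/57) = 914/19.
ΔCS = ½(554/19 + 914/19)(4520/57 − 4280/57) = 58720/361; ΔPS = ½(554/19 + 914/19)(5420/57 − 4520/57) = 220200/361.
Government spending = 20 × 914/19 = 18280/19.
Net change = 58720/361 + 220200/361 − 18280/19 = -3600/19. The loss equals the DWL triangle ½·20·360/19.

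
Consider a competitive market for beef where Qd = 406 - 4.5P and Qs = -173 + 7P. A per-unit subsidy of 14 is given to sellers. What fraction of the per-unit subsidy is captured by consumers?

Consumer share = 14/23

Pre-subsidy: 406 - 4.5P = -173 + 7P gives P* = 1158/23, Q* = 4127/23.
With the subsidy, sellers receive Ps = Pb + 14 for each unit, where Pb is the price buyers pay.
Supply in terms of Pb becomes Qs = -173 + 7(Pb + 14) = -75 + 7Pb. Setting this equal to demand: 406 - 4.5Pb = -75 + 7Pb, so Pb = 962/23.
Sellers receive Ps = 962/23 + 14 = 1284/23; Q' = 406 − 4.5·(962/23) = 5009/23.
Buyers' price falls by P* − Pb = 1158/23 − 962/23 = 196/23; sellers' price rises by Ps − P* = 1284/23 − 1158/23 = 126/23.
So consumers capture (196/23)/14 = 14/23 of each unit of subsidy.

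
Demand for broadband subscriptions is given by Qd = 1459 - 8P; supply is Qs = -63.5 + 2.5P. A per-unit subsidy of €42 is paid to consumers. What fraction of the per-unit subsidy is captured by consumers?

Pre-subsidy: 1459 - 8P = -63.5 + 2.5P gives P* = 145, Q* = 299.
With the rebate, buyers effectively pay Pb = Ps − 42, where Ps is the price sellers receive.
Demand in terms of Ps becomes Qd = 1459 − 8(Ps − 42) = 1795 - 8Ps. Setting this equal to supply: 1795 - 8Ps = -63.5 + 2.5Ps, so Ps = 177.
Buyers pay Pb = 177 − 42 = 135; Q' = -63.5 + 2.5·177 = 379.
Buyers' price falls by P* − Pb = 145 − 135 = 10; sellers' price rises by Ps − P* = 177 − 145 = 32.
So consumers capture 10/42 = 5/21 of each unit of subsidy.

Consumer share = 5/21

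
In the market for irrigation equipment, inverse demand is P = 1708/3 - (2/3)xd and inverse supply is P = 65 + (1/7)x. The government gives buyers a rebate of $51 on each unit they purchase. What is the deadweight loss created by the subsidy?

Pre-subsidy: 1708/3 - (2/3)x = 65 + (1/7)x gives x* = 623 and P* = 154.
With the rebate, buyers effectively pay Pb = Ps − 51, where Ps is the price sellers receive.
On the curves, Pb = 1708/3 - (2/3)x and Ps = 65 + (1/7)x; the wedge Ps − Pb = 51 gives 65 + (1/7)x − (1708/3 - (2/3)x) = 51, so x' = 686.
Then Pb = 1708/3 − (2/3)·686 = 112 and Ps = 65 + (1/7)·686 = 163.
The subsidy expands output by 686 − 623 = 63 past the efficient level; on those units the gap between marginal cost and willingness to pay runs from 0 up to 51.
DWL = ½ × 51 × 63 = 1606.5.

Deadweight loss = $1606.5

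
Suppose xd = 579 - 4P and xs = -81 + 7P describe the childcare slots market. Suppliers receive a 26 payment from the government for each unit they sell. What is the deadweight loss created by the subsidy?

Deadweight loss = 9464/11

Pre-subsidy: 579 - 4P = -81 + 7P gives P* = 60, x* = 339.
With the subsidy, sellers receive Ps = Pb + 26 for each unit, where Pb is the price buyers pay.
Supply in terms of Pb becomes xs = -81 + 7(Pb + 26) = 101 + 7Pb. Setting this equal to demand: 579 - 4Pb = 101 + 7Pb, so Pb = 478/11.
Sellers receive Ps = 478/11 + 26 = 764/11; x' = 579 − 4·(478/11) = 4457/11.
The subsidy expands output by 4457/11 − 339 = 728/11 past the efficient level; on those units the gap between marginal cost and willingness to pay runs from 0 up to 26.
DWL = ½ × 26 × 728/11 = 9464/11.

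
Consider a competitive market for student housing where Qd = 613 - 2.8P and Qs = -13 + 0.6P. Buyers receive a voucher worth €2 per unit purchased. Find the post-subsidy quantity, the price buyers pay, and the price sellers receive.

Pre-subsidy: 613 - 2.8P = -13 + 0.6P gives P* = 3130/17, Q* = 1657/17.
With the rebate, buyers effectively pay Pb = Ps − 2, where Ps is the price sellers receive.
Demand in terms of Ps becomes Qd = 613 − 2.8(Ps − 2) = 618.6 - 2.8Ps. Setting this equal to supply: 618.6 - 2.8Ps = -13 + 0.6Ps, so Ps = 3158/17.
Buyers pay Pb = 3158/17 − 2 = 3124/17; Q' = -13 + 0.6·(3158/17) = 8369/85.

Q' = 8369/85; buyers pay 3124/17; sellers receive 3158/17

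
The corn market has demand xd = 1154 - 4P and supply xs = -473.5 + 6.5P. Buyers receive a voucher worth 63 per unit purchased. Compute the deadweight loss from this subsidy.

Deadweight loss = 4914

Pre-subsidy: 1154 - 4P = -473.5 + 6.5P gives P* = 155, x* = 534.
With the rebate, buyers effectively pay Pb = Ps − 63, where Ps is the price sellers receive.
Demand in terms of Ps becomes xd = 1154 − 4(Ps − 63) = 1406 - 4Ps. Setting this equal to supply: 1406 - 4Ps = -473.5 + 6.5Ps, so Ps = 179.
Buyers pay Pb = 179 − 63 = 116; x' = -473.5 + 6.5·179 = 690.
The subsidy expands output by 690 − 534 = 156 past the efficient level; on those units the gap between marginal cost and willingness to pay runs from 0 up to 63.
DWL = ½ × 63 × 156 = 4914.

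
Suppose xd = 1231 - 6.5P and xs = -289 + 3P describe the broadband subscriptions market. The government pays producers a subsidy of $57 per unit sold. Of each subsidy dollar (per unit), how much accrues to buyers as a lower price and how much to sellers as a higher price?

Buyers gain $18 per unit; sellers gain $39 per unit

Pre-subsidy: 1231 - 6.5P = -289 + 3P gives P* = 160, x* = 191.
With the subsidy, sellers receive Ps = Pb + 57 for each unit, where Pb is the price buyers pay.
Supply in terms of Pb becomes xs = -289 + 3(Pb + 57) = -118 + 3Pb. Setting this equal to demand: 1231 - 6.5Pb = -118 + 3Pb, so Pb = 142.
Sellers receive Ps = 142 + 57 = 199; x' = 1231 − 6.5·142 = 308.
Buyers' price falls by P* − Pb = 160 − 142 = 18; sellers' price rises by Ps − P* = 199 − 160 = 39.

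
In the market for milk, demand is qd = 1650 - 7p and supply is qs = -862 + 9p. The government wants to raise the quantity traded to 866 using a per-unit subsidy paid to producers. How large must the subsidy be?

At q = 866, invert demand for the buyer price: pb = (1650 − 866)/7 = 112; invert supply for the seller price: ps = (866 − (-862))/9 = 192.
The subsidy must fill the gap: s = ps − pb = 192 − 112 = 80.

Required subsidy s = 80 per unit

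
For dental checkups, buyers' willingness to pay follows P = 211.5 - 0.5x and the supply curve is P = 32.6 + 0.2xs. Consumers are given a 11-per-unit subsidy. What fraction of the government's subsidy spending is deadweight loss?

DWL / government spending = 55/1899

Pre-subsidy: 211.5 - 0.5x = 32.6 + 0.2x gives x* = 1789/7 and P* = 586/7.
With the rebate, buyers effectively pay Pb = Ps − 11, where Ps is the price sellers receive.
On the curves, Pb = 211.5 - 0.5x and Ps = 32.6 + 0.2x; the wedge Ps − Pb = 11 gives 32.6 + 0.2x − (211.5 - 0.5x) = 11, so x' = 1899/7.
Then Pb = 211.5 − 0.5·(1899/7) = 531/7 and Ps = 32.6 + 0.2·(1899/7) = 608/7.
ΔCS = ½(1789/7 + 1899/7)(586/7 − 531/7) = 101420/49; ΔPS = ½(1789/7 + 1899/7)(608/7 − 586/7) = 40568/49.
Government spending = 11 × 1899/7 = 20889/7.
DWL = ½ × 11 × (1899/7 − 1789/7) = 605/7; fraction = (605/7) / (20889/7) = 55/1899.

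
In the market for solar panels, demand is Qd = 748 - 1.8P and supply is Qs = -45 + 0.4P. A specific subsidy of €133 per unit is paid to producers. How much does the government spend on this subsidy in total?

Pre-subsidy: 748 - 1.8P = -45 + 0.4P gives P* = 3965/11, Q* = 1091/11.
With the subsidy, sellers receive Ps = Pb + 133 for each unit, where Pb is the price buyers pay.
Supply in terms of Pb becomes Qs = -45 + 0.4(Pb + 133) = 8.2 + 0.4Pb. Setting this equal to demand: 748 - 1.8Pb = 8.2 + 0.4Pb, so Pb = 3699/11.
Sellers receive Ps = 3699/11 + 133 = 5162/11; Q' = 748 − 1.8·(3699/11) = 7849/55.
Government outlay = subsidy × quantity = 133 × 7849/55 = 1043917/55.

Government cost = 1043917/55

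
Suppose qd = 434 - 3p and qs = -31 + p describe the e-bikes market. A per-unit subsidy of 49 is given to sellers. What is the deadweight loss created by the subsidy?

Pre-subsidy: 434 - 3p = -31 + p gives p* = 116.25, q* = 85.25.
With the subsidy, sellers receive ps = pb + 49 for each unit, where pb is the price buyers pay.
Supply in terms of pb becomes qs = -31 + 1(pb + 49) = 18 + pb. Setting this equal to demand: 434 - 3pb = 18 + pb, so pb = 104.
Sellers receive ps = 104 + 49 = 153; q' = 434 − 3·104 = 122.
The subsidy expands output by 122 − 85.25 = 36.75 past the efficient level; on those units the gap between marginal cost and willingness to pay runs from 0 up to 49.
DWL = ½ × 49 × 36.75 = 900.375.

Deadweight loss = 900.375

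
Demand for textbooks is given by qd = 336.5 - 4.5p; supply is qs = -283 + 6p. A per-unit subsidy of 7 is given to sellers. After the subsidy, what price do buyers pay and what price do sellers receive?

Buyers pay 55; sellers receive 62

Pre-subsidy: 336.5 - 4.5p = -283 + 6p gives p* = 59, q* = 71.
With the subsidy, sellers receive ps = pb + 7 for each unit, where pb is the price buyers pay.
Supply in terms of pb becomes qs = -283 + 6(pb + 7) = -241 + 6pb. Setting this equal to demand: 336.5 - 4.5pb = -241 + 6pb, so pb = 55.
Sellers receive ps = 55 + 7 = 62; q' = 336.5 − 4.5·55 = 89.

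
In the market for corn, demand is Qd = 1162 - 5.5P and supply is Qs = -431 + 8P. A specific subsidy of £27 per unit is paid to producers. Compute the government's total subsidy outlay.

Pre-subsidy: 1162 - 5.5P = -431 + 8P gives P* = 118, Q* = 513.
With the subsidy, sellers receive Ps = Pb + 27 for each unit, where Pb is the price buyers pay.
Supply in terms of Pb becomes Qs = -431 + 8(Pb + 27) = -215 + 8Pb. Setting this equal to demand: 1162 - 5.5Pb = -215 + 8Pb, so Pb = 102.
Sellers receive Ps = 102 + 27 = 129; Q' = 1162 − 5.5·102 = 601.
Government outlay = subsidy × quantity = 27 × 601 = 16227.

Government cost = £16227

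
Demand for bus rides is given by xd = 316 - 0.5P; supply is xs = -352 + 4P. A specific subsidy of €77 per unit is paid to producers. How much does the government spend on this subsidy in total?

Pre-subsidy: 316 - 0.5P = -352 + 4P gives P* = 1336/9, x* = 2176/9.
With the subsidy, sellers receive Ps = Pb + 77 for each unit, where Pb is the price buyers pay.
Supply in terms of Pb becomes xs = -352 + 4(Pb + 77) = -44 + 4Pb. Setting this equal to demand: 316 - 0.5Pb = -44 + 4Pb, so Pb = 80.
Sellers receive Ps = 80 + 77 = 157; x' = 316 − 0.5·80 = 276.
Government outlay = subsidy × quantity = 77 × 276 = 21252.

Government cost = €21252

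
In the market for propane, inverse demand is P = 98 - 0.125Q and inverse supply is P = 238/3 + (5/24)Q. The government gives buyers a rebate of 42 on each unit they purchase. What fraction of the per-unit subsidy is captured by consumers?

Consumer share = 0.375

Pre-subsidy: 98 - 0.125Q = 238/3 + (5/24)Q gives Q* = 56 and P* = 91.
With the rebate, buyers effectively pay Pb = Ps − 42, where Ps is the price sellers receive.
On the curves, Pb = 98 - 0.125Q and Ps = 238/3 + (5/24)Q; the wedge Ps − Pb = 42 gives 238/3 + (5/24)Q − (98 - 0.125Q) = 42, so Q' = 182.
Then Pb = 98 − 0.125·182 = 75.25 and Ps = 238/3 + (5/24)·182 = 117.25.
Buyers' price falls by P* − Pb = 91 − 75.25 = 15.75; sellers' price rises by Ps − P* = 117.25 − 91 = 26.25.
So consumers capture 15.75/42 = 0.375 of each unit of subsidy.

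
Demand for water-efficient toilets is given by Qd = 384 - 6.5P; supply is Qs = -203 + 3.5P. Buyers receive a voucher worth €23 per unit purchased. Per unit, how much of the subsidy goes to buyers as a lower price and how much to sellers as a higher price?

Buyers gain €8.05 per unit; sellers gain €14.95 per unit

Pre-subsidy: 384 - 6.5P = -203 + 3.5P gives P* = 58.7, Q* = 2.45.
With the rebate, buyers effectively pay Pb = Ps − 23, where Ps is the price sellers receive.
Demand in terms of Ps becomes Qd = 384 − 6.5(Ps − 23) = 533.5 - 6.5Ps. Setting this equal to supply: 533.5 - 6.5Ps = -203 + 3.5Ps, so Ps = 73.65.
Buyers pay Pb = 73.65 − 23 = 50.65; Q' = -203 + 3.5·73.65 = 54.775.
Buyers' price falls by P* − Pb = 58.7 − 50.65 = 8.05; sellers' price rises by Ps − P* = 73.65 − 58.7 = 14.95.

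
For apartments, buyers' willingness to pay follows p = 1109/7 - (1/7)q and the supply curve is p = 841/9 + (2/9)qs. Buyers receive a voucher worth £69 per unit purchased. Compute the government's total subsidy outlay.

Government cost = £25323

Pre-subsidy: 1109/7 - (1/7)q = 841/9 + (2/9)q gives q* = 178 and p* = 133.
With the rebate, buyers effectively pay pb = ps − 69, where ps is the price sellers receive.
On the curves, pb = 1109/7 - (1/7)q and ps = 841/9 + (2/9)q; the wedge ps − pb = 69 gives 841/9 + (2/9)q − (1109/7 - (1/7)q) = 69, so q' = 367.
Then pb = 1109/7 − (1/7)·367 = 106 and ps = 841/9 + (2/9)·367 = 175.
Government outlay = subsidy × quantity = 69 × 367 = 25323.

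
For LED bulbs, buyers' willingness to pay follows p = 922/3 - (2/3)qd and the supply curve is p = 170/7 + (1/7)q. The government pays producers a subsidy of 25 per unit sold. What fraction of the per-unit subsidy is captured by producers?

Producer share = 3/17

Pre-subsidy: 922/3 - (2/3)q = 170/7 + (1/7)q gives q* = 5944/17 and p* = 1262/17.
With the subsidy, sellers receive ps = pb + 25 for each unit, where pb is the price buyers pay.
On the curves, pb = 922/3 - (2/3)q and ps = 170/7 + (1/7)q; the wedge ps − pb = 25 gives 170/7 + (1/7)q − (922/3 - (2/3)q) = 25, so q' = 6469/17.
Then pb = 922/3 − (2/3)·(6469/17) = 912/17 and ps = 170/7 + (1/7)·(6469/17) = 1337/17.
Buyers' price falls by p* − pb = 1262/17 − 912/17 = 350/17; sellers' price rises by ps − p* = 1337/17 − 1262/17 = 75/17.
So producers capture (75/17)/25 = 3/17 of each unit of subsidy.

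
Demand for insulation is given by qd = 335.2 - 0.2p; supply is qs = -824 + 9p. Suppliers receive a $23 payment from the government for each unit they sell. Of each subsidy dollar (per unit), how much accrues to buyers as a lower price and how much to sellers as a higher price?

Buyers gain $22.5 per unit; sellers gain $0.5 per unit

Pre-subsidy: 335.2 - 0.2p = -824 + 9p gives p* = 126, q* = 310.
With the subsidy, sellers receive ps = pb + 23 for each unit, where pb is the price buyers pay.
Supply in terms of pb becomes qs = -824 + 9(pb + 23) = -617 + 9pb. Setting this equal to demand: 335.2 - 0.2pb = -617 + 9pb, so pb = 103.5.
Sellers receive ps = 103.5 + 23 = 126.5; q' = 335.2 − 0.2·103.5 = 314.5.
Buyers' price falls by p* − pb = 126 − 103.5 = 22.5; sellers' price rises by ps − p* = 126.5 − 126 = 0.5.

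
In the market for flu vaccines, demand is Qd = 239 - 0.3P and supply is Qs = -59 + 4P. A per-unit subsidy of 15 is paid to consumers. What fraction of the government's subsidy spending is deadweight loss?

DWL / government spending = 90/9563

Pre-subsidy: 239 - 0.3P = -59 + 4P gives P* = 2980/43, Q* = 9383/43.
With the rebate, buyers effectively pay Pb = Ps − 15, where Ps is the price sellers receive.
Demand in terms of Ps becomes Qd = 239 − 0.3(Ps − 15) = 243.5 - 0.3Ps. Setting this equal to supply: 243.5 - 0.3Ps = -59 + 4Ps, so Ps = 3025/43.
Buyers pay Pb = 3025/43 − 15 = 2380/43; Q' = -59 + 4·(3025/43) = 9563/43.
ΔCS = ½(9383/43 + 9563/43)(2980/43 − 2380/43) = 5683800/1849; ΔPS = ½(9383/43 + 9563/43)(3025/43 − 2980/43) = 426285/1849.
Government spending = 15 × 9563/43 = 143445/43.
DWL = ½ × 15 × (9563/43 − 9383/43) = 1350/43; fraction = (1350/43) / (143445/43) = 90/9563.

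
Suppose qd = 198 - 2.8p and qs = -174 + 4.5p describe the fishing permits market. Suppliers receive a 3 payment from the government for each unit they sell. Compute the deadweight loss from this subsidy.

Pre-subsidy: 198 - 2.8p = -174 + 4.5p gives p* = 3720/73, q* = 4038/73.
With the subsidy, sellers receive ps = pb + 3 for each unit, where pb is the price buyers pay.
Supply in terms of pb becomes qs = -174 + 4.5(pb + 3) = -160.5 + 4.5pb. Setting this equal to demand: 198 - 2.8pb = -160.5 + 4.5pb, so pb = 3585/73.
Sellers receive ps = 3585/73 + 3 = 3804/73; q' = 198 − 2.8·(3585/73) = 4416/73.
The subsidy expands output by 4416/73 − 4038/73 = 378/73 past the efficient level; on those units the gap between marginal cost and willingness to pay runs from 0 up to 3.
DWL = ½ × 3 × 378/73 = 567/73.

Deadweight loss = 567/73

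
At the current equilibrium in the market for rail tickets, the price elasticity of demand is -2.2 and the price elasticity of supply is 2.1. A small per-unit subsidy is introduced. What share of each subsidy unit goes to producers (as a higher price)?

Producer share = 22/43

For a small subsidy around the equilibrium, the benefit split depends on the relative slopes, which at a point are proportional to the elasticities.
Buyer share = εs/(εs + |εd|) = 2.1/(2.1 + 2.2) = 21/43; seller share = |εd|/(εs + |εd|) = 22/43.
So producers capture 22/43 of the subsidy.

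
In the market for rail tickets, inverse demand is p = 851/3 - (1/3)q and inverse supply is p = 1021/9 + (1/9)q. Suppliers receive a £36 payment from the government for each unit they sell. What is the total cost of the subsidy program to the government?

Pre-subsidy: 851/3 - (1/3)q = 1021/9 + (1/9)q gives q* = 383 and p* = 156.
With the subsidy, sellers receive ps = pb + 36 for each unit, where pb is the price buyers pay.
On the curves, pb = 851/3 - (1/3)q and ps = 1021/9 + (1/9)q; the wedge ps − pb = 36 gives 1021/9 + (1/9)q − (851/3 - (1/3)q) = 36, so q' = 464.
Then pb = 851/3 − (1/3)·464 = 129 and ps = 1021/9 + (1/9)·464 = 165.
Government outlay = subsidy × quantity = 36 × 464 = 16704.

Government cost = £16704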